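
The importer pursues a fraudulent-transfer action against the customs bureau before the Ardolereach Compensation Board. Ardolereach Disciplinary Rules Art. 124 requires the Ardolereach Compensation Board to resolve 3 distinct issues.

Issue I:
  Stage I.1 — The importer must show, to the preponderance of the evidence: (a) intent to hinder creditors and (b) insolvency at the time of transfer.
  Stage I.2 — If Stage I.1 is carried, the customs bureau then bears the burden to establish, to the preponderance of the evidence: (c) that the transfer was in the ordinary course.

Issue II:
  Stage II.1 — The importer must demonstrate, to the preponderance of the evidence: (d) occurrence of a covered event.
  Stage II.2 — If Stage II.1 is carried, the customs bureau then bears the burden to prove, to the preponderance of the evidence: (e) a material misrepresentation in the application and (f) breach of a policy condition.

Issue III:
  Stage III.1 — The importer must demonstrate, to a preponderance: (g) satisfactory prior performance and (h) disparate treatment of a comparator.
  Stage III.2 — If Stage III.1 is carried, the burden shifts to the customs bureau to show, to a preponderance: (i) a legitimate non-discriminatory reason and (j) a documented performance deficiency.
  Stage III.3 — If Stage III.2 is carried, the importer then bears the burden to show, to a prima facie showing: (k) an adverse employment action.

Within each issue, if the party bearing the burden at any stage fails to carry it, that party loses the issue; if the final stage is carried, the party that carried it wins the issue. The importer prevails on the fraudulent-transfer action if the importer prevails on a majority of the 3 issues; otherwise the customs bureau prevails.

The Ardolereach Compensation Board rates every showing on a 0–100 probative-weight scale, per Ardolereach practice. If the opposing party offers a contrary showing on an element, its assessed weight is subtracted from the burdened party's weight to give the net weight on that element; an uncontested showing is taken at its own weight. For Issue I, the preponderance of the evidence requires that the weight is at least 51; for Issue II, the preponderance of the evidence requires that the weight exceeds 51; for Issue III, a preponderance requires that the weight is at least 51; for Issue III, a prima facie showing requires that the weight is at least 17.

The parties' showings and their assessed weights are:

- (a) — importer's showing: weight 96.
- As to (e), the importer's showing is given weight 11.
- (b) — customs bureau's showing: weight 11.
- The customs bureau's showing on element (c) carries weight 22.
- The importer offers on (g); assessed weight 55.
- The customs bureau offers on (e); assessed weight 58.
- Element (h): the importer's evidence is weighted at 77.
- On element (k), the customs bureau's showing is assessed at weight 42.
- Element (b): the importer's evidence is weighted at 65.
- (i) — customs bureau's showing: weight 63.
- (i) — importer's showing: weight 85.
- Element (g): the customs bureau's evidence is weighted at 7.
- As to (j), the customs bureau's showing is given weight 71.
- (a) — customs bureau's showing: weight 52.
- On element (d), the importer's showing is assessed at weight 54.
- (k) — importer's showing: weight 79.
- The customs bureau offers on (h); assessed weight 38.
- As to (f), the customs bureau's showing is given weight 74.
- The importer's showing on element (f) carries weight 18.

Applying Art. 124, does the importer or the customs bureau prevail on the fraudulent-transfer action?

customs bureau

— Issue I —
Stage I.1 (importer, the preponderance of the evidence, weight is at least 51): (a) net 96−52=44 < 51 — fails; (b) net 65−11=54 ≥ 51 — meets.
  The importer does not carry Stage I.1.
So the customs bureau prevails on this issue.
— Issue II —
Stage II.1 (importer, the preponderance of the evidence, weight exceeds 51): (d) 54 > 51 — meets.
  Stage II.1 carried; the burden shifts to the customs bureau.
Stage II.2 (customs bureau, the preponderance of the evidence, weight exceeds 51): (e) net 58−11=47 ≤ 51 — fails; (f) net 74−18=56 > 51 — meets.
  The customs bureau does not carry Stage II.2.
So the importer prevails on this issue.
— Issue III —
Stage III.1 (importer, a preponderance, weight is at least 51): (g) net 55−7=48 < 51 — fails; (h) net 77−38=39 < 51 — fails.
  Stage III.1 not carried; the importer fails its burden.
So the customs bureau prevails on this issue.
Per-issue: Issue I → customs bureau; Issue II → importer; Issue III → customs bureau. The importer must prevail on a majority of issues; overall, the customs bureau prevails.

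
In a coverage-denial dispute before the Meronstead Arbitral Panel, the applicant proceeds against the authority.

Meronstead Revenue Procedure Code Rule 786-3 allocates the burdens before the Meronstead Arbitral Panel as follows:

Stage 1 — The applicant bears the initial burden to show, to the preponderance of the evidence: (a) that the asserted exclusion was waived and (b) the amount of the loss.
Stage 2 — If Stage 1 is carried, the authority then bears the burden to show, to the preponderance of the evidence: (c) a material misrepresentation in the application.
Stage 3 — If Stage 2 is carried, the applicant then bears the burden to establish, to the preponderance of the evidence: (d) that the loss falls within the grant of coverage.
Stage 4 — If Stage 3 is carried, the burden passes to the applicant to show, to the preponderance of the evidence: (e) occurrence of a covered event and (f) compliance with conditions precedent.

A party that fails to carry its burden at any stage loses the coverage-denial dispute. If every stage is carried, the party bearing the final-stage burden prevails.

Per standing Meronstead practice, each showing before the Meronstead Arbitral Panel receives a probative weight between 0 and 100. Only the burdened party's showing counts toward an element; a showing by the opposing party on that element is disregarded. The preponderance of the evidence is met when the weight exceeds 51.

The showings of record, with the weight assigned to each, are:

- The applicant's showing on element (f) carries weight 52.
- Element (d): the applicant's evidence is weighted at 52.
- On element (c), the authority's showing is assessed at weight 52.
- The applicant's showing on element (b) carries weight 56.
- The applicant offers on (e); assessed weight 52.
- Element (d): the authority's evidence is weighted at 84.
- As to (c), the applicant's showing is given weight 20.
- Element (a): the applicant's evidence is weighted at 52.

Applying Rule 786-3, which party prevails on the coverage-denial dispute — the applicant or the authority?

At Stage 1 the applicant must meet the preponderance of the evidence (weight exceeds 51): on (a) the weight is 52, which does exceed 51, so (a) meets the standard; on (b) the weight is 56, > 51, so (b) meets the standard.
  The applicant carries Stage 1; the authority now bears the burden.
At Stage 2 the authority must meet the preponderance of the evidence (weight exceeds 51): on (c) the weight is 52 (the applicant's 20 is given no effect), which does exceed 51, so (c) meets the standard.
  Stage 2 is satisfied; the onus moves to the applicant.
At Stage 3 the applicant must meet the preponderance of the evidence (weight exceeds 51): on (d) the weight is 52 (the authority's 84 is given no effect), which does exceed 51, so (d) meets the standard.
  All elements met. The applicant retains the burden for Stage 4.
At Stage 4 the applicant must meet the preponderance of the evidence (weight exceeds 51): on (e) the weight is 52, > 51, so (e) meets the standard; on (f) the weight is 52, > 51, so (f) meets the standard.
  The applicant carries the last stage.
Every stage carried; the applicant prevails.

applicant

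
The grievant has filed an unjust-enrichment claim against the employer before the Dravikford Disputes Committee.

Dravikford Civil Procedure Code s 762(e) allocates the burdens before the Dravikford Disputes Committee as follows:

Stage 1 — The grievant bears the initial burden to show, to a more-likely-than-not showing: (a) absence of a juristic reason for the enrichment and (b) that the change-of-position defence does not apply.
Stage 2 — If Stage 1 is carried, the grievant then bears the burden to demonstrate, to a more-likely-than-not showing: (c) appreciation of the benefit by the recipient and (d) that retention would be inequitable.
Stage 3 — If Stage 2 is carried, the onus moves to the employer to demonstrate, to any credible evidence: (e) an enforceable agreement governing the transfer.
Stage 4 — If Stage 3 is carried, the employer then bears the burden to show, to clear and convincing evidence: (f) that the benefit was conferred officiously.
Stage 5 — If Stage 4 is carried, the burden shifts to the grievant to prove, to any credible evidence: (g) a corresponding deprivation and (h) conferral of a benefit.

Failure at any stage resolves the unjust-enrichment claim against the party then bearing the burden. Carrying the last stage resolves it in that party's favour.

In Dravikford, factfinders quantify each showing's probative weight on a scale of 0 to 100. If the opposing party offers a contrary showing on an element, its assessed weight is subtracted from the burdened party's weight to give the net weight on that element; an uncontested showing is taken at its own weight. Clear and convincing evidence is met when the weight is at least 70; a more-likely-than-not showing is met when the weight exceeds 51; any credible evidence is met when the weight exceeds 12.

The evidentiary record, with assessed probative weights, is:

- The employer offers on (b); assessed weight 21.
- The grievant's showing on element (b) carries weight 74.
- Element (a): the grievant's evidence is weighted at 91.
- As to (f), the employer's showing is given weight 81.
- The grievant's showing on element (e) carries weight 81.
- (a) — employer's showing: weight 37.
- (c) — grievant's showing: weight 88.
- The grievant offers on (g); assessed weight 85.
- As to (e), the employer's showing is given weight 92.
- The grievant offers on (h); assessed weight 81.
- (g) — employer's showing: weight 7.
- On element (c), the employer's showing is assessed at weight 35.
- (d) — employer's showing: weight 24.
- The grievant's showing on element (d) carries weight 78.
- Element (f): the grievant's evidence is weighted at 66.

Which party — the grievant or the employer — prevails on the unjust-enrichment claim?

At Stage 1 the grievant must meet a more-likely-than-not showing (weight exceeds 51): on (a) the weight is 91 less the opposing 37 gives net 54, which does exceed 51, so (a) meets the standard; on (b) the weight is 74 less the opposing 21 gives net 53, > 51, so (b) meets the standard.
  Stage 1 carried; the burden remains with the grievant.
At Stage 2 the grievant must meet a more-likely-than-not showing (weight exceeds 51): on (c) the weight is 88 less the opposing 35 gives net 53, > 51, so (c) meets the standard; on (d) the weight is 78 less the opposing 24 gives net 54, > 51, so (d) meets the standard.
  Stage 2 is satisfied; the onus moves to the employer.
At Stage 3 the employer must meet any credible evidence (weight exceeds 12): on (e) the weight is 92 less the opposing 81 gives net 11, which does not exceed 12, so (e) does not meet the standard.
  The employer does not carry Stage 3.
The grievant prevails.

grievant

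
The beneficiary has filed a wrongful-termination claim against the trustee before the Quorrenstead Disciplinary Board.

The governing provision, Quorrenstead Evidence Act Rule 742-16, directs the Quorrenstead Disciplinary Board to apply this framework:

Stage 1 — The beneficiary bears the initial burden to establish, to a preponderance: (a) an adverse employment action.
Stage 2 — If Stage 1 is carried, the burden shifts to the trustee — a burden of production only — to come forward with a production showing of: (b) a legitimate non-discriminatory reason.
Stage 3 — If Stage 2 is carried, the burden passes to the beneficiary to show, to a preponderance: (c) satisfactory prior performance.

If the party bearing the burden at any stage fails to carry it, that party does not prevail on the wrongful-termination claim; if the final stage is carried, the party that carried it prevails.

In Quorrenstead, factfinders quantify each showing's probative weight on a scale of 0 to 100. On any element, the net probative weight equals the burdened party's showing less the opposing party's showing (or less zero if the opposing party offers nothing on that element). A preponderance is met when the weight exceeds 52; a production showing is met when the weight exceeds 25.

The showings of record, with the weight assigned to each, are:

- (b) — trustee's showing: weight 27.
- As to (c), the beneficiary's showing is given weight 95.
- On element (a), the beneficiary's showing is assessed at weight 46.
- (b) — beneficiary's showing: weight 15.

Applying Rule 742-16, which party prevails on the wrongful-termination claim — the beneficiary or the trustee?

trustee

Stage 1 (beneficiary, a preponderance, weight exceeds 52): (a) 46 ≤ 52 — fails.
  The beneficiary does not carry Stage 1.
So the trustee prevails.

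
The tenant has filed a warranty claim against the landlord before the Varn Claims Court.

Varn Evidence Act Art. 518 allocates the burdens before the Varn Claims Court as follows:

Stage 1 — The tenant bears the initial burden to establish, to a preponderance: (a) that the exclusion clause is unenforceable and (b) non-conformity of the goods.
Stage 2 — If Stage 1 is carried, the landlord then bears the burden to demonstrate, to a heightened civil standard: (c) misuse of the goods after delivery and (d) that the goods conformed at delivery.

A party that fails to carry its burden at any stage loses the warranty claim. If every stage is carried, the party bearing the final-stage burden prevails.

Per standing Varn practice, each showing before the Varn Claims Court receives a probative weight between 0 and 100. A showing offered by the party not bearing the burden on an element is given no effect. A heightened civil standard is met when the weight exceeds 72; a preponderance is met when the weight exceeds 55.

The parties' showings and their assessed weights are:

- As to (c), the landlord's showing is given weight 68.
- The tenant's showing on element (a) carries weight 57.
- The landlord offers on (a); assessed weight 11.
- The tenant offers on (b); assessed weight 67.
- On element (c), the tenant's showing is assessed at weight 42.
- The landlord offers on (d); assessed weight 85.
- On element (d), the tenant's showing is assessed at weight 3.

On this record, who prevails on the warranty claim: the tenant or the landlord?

At Stage 1 the tenant must meet a preponderance (weight exceeds 55): on (a) the weight is 57 (the landlord's 11 is given no effect), which does exceed 55, so (a) meets the standard; on (b) the weight is 67, > 55, so (b) meets the standard.
  Stage 1 carried; the burden shifts to the landlord.
At Stage 2 the landlord must meet a heightened civil standard (weight exceeds 72): on (c) the weight is 68 (the tenant's 42 is given no effect), which does not exceed 72, so (c) does not meet the standard; on (d) the weight is 85 (the tenant's 3 is given no effect), > 72, so (d) meets the standard.
  The landlord does not carry Stage 2.
The analysis ends at Stage 2; the tenant prevails.

tenant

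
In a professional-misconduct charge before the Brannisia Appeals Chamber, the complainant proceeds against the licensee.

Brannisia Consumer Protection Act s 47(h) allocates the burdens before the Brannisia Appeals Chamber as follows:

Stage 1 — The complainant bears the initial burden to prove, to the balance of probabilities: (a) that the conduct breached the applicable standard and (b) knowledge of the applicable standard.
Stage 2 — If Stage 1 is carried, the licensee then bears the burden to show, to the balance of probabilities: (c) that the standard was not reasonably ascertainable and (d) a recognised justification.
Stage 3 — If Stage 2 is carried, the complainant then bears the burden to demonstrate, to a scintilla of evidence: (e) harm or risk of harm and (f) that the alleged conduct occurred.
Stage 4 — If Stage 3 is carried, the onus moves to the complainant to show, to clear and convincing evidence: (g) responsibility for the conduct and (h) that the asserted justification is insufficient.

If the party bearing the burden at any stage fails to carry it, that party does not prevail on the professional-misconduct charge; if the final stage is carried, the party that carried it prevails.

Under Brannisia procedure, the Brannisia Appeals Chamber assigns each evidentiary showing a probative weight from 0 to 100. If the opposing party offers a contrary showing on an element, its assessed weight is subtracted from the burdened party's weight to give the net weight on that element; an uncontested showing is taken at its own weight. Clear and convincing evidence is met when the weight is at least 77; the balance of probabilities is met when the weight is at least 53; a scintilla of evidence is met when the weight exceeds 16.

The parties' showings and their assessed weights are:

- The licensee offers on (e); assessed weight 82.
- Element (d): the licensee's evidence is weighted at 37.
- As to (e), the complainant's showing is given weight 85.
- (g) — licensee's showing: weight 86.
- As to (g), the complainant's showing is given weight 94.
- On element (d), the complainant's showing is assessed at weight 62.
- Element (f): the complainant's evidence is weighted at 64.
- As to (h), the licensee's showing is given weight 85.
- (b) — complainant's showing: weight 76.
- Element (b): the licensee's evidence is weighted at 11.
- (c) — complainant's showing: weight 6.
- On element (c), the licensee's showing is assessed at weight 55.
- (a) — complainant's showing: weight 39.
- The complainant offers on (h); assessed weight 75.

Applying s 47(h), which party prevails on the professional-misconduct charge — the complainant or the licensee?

At Stage 1 the complainant must meet the balance of probabilities (weight is at least 53): on (a) the weight is 39, < 53, so (a) does not meet the standard; on (b) the weight is 76 less the opposing 11 gives net 65, ≥ 53, so (b) meets the standard.
  The complainant does not carry Stage 1.
The licensee prevails.

licensee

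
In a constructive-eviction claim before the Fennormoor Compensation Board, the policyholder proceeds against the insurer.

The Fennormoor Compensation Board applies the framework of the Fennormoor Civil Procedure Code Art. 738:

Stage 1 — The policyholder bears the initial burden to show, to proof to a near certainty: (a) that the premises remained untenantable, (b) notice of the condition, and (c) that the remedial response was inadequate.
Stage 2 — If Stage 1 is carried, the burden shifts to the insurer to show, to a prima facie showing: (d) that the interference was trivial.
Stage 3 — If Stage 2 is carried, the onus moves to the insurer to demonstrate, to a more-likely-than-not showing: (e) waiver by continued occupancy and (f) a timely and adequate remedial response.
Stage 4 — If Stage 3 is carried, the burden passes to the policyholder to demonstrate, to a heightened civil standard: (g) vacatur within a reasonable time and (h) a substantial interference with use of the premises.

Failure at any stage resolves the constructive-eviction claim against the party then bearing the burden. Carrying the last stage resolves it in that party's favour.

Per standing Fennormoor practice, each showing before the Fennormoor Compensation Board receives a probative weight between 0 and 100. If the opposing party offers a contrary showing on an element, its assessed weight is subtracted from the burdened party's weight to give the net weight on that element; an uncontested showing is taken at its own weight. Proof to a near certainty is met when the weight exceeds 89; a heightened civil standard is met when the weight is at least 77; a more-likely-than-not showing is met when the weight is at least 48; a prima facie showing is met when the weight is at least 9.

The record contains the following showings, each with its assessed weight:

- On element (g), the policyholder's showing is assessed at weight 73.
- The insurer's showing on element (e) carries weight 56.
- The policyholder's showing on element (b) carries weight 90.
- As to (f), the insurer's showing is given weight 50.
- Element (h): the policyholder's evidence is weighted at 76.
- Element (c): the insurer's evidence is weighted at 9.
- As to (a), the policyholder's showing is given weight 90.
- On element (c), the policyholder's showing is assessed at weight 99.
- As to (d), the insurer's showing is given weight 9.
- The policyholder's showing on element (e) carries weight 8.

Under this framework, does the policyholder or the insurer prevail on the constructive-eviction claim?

Stage 1 — burden on policyholder; standard: proof to a near certainty (weight exceeds 89).
    (a): 90 > 89 [met]
    (b): 90 > 89 [met]
    (c): 99 − 9 = 90 > 89 [met]
  Stage 1 is satisfied; the onus moves to the insurer.
Stage 2 — burden on insurer; standard: a prima facie showing (weight is at least 9).
    (d): 9 ≥ 9 [met]
  Stage 2 is satisfied; the insurer continues to bear the burden.
Stage 3 — burden on insurer; standard: a more-likely-than-not showing (weight is at least 48).
    (e): 56 − 8 = 48 ≥ 48 [met]
    (f): 50 ≥ 48 [met]
  The insurer carries Stage 3; the policyholder now bears the burden.
Stage 4 — burden on policyholder; standard: a heightened civil standard (weight is at least 77).
    (g): 73 < 77 [not met]
    (h): 76 < 77 [not met]
  The policyholder does not carry Stage 4.
The analysis ends at Stage 4; the insurer prevails.

insurer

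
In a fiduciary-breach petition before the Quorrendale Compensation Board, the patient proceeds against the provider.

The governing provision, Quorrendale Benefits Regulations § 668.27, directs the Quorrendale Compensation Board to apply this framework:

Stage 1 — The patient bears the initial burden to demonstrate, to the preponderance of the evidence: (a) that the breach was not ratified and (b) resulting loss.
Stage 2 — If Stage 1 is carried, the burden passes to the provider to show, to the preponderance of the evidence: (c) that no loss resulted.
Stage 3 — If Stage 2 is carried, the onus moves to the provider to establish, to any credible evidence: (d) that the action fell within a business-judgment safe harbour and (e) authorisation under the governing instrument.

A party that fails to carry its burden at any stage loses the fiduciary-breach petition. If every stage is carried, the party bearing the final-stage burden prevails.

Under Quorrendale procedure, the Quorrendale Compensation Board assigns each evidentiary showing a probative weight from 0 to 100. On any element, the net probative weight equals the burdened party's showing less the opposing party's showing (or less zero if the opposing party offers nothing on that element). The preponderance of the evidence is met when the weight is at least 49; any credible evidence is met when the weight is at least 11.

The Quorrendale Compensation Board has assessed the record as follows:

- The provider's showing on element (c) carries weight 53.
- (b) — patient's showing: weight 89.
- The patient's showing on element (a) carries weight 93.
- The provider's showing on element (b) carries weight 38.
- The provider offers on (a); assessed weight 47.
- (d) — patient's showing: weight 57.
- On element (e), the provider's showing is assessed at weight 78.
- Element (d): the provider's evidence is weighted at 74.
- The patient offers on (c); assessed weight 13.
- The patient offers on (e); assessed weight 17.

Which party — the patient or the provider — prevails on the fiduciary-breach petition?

provider

Stage 1 (patient, the preponderance of the evidence, weight is at least 49): (a) net 93−47=46 < 49 — fails; (b) net 89−38=51 ≥ 49 — meets.
  Stage 1 not carried; the patient fails its burden.
So the provider prevails.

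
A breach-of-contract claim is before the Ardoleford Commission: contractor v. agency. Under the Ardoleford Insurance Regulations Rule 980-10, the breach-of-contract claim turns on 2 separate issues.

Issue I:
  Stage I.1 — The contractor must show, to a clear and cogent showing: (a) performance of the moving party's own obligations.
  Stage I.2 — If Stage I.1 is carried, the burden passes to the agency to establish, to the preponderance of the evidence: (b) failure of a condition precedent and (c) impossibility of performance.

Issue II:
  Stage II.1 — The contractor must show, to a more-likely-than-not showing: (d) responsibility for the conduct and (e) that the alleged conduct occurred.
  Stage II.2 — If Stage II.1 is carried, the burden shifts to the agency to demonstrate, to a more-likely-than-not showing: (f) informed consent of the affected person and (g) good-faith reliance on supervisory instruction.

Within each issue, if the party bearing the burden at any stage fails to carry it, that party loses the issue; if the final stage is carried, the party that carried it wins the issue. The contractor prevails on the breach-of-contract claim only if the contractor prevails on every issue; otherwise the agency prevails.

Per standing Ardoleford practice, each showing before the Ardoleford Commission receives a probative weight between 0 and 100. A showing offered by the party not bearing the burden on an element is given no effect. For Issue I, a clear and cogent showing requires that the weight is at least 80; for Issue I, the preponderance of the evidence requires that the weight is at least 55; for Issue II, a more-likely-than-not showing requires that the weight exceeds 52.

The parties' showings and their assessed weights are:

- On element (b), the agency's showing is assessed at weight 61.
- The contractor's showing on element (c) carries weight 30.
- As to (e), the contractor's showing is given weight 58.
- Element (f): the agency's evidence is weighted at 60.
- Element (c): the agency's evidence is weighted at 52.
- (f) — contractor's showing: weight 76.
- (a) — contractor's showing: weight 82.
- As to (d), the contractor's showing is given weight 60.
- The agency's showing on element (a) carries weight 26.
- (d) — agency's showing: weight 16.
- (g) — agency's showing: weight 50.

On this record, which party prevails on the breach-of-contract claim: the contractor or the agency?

— Issue I —
Stage I.1 — burden on contractor; standard: a clear and cogent showing (weight is at least 80).
    (a): 82 (agency's 26 disregarded) ≥ 80 [met]
  All elements met. The burden passes to the agency.
Stage I.2 — burden on agency; standard: the preponderance of the evidence (weight is at least 55).
    (b): 61 ≥ 55 [met]
    (c): 52 (contractor's 30 disregarded) < 55 [not met]
  Not every element is met, so the agency fails to carry Stage I.2.
So the contractor prevails on this issue.
— Issue II —
At Stage II.1 the contractor must meet a more-likely-than-not showing (weight exceeds 52): on (d) the weight is 60 (the agency's 16 is given no effect), which does exceed 52, so (d) meets the standard; on (e) the weight is 58, which does exceed 52, so (e) meets the standard.
  All elements met. The burden passes to the agency.
At Stage II.2 the agency must meet a more-likely-than-not showing (weight exceeds 52): on (f) the weight is 60 (the contractor's 76 is given no effect), which does exceed 52, so (f) meets the standard; on (g) the weight is 50, ≤ 52, so (g) does not meet the standard.
  Stage II.2 not carried; the agency fails its burden.
So the contractor prevails on this issue.
Per-issue: Issue I → contractor; Issue II → contractor. The contractor must prevail on every issue; overall, the contractor prevails.

contractor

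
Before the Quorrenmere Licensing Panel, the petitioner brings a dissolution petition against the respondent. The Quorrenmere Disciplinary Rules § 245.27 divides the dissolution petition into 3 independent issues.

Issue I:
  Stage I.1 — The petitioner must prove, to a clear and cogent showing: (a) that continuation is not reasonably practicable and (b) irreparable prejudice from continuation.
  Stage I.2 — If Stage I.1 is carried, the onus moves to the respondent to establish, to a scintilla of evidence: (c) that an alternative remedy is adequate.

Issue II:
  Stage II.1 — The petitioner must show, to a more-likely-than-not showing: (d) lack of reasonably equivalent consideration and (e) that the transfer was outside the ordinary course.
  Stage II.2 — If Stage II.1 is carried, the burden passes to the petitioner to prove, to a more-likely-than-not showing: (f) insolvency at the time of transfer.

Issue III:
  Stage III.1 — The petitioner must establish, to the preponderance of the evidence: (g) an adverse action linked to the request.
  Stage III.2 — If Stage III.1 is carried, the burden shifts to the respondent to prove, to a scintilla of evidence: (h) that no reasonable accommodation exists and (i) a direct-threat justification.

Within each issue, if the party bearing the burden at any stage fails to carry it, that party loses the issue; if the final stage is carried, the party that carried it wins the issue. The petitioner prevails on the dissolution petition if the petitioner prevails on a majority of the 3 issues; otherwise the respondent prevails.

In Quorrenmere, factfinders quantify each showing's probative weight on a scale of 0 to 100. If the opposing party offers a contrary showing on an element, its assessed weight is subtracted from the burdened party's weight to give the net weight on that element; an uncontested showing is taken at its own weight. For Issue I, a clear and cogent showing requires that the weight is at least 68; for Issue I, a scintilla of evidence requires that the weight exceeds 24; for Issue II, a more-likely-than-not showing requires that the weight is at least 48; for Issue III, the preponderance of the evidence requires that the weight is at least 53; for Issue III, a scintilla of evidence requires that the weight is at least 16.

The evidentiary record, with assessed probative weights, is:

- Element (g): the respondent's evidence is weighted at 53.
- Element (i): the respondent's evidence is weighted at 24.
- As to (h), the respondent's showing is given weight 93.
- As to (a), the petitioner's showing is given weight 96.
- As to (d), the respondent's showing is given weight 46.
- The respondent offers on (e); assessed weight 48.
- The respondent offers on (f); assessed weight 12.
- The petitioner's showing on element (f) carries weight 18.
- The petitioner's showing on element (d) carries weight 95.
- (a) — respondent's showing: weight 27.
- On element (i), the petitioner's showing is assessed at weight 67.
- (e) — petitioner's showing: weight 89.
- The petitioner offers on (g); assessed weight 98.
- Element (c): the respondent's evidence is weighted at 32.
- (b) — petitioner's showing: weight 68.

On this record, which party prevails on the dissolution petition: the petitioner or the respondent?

respondent

— Issue I —
Stage I.1 — burden on petitioner; standard: a clear and cogent showing (weight is at least 68).
    (a): 96 − 27 = 69 ≥ 68 [met]
    (b): 68 ≥ 68 [met]
  All elements met. The burden passes to the respondent.
Stage I.2 — burden on respondent; standard: a scintilla of evidence (weight exceeds 24).
    (c): 32 > 24 [met]
  The respondent carries the last stage.
Every stage carried; the respondent prevails on this issue.
— Issue II —
At Stage II.1 the petitioner must meet a more-likely-than-not showing (weight is at least 48): on (d) the weight is 95 less the opposing 46 gives net 49, which does reach 48, so (d) meets the standard; on (e) the weight is 89 less the opposing 48 gives net 41, < 48, so (e) does not meet the standard.
  Not every element is met, so the petitioner fails to carry Stage II.1.
The analysis ends at Stage II.1; the respondent prevails on this issue.
— Issue III —
Stage III.1 (petitioner, the preponderance of the evidence, weight is at least 53): (g) net 98−53=45 < 53 — fails.
  Not every element is met, so the petitioner fails to carry Stage III.1.
The respondent prevails on this issue.
Per-issue: Issue I → respondent; Issue II → respondent; Issue III → respondent. The petitioner must prevail on a majority of issues; overall, the respondent prevails.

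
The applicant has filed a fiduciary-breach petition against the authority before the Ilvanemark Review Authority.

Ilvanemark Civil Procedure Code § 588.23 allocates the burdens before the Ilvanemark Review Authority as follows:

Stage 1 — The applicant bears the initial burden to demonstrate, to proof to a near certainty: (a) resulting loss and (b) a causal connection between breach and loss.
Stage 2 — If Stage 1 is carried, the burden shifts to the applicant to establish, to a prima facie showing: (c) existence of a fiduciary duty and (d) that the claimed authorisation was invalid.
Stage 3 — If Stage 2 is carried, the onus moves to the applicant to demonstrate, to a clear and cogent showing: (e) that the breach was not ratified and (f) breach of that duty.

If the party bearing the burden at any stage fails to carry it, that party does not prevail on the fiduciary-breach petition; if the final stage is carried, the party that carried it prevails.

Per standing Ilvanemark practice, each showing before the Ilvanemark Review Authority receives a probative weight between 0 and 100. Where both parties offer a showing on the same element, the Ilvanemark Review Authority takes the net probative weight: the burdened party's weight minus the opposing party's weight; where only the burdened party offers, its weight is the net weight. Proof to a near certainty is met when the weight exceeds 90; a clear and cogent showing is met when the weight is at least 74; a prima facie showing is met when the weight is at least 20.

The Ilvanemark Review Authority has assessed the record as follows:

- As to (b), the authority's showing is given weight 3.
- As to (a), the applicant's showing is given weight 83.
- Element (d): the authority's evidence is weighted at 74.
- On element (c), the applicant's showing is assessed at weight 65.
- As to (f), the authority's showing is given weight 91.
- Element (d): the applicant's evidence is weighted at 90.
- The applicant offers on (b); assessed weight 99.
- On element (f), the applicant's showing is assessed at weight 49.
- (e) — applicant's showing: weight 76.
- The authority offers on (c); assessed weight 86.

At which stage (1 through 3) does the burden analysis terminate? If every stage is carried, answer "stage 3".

Stage 1 — burden on applicant; standard: proof to a near certainty (weight exceeds 90).
    (a): 83 ≤ 90 [not met]
    (b): 99 − 3 = 96 > 90 [met]
  Stage 1 not carried; the applicant fails its burden.
The analysis ends at Stage 1; the authority prevails.

stage 1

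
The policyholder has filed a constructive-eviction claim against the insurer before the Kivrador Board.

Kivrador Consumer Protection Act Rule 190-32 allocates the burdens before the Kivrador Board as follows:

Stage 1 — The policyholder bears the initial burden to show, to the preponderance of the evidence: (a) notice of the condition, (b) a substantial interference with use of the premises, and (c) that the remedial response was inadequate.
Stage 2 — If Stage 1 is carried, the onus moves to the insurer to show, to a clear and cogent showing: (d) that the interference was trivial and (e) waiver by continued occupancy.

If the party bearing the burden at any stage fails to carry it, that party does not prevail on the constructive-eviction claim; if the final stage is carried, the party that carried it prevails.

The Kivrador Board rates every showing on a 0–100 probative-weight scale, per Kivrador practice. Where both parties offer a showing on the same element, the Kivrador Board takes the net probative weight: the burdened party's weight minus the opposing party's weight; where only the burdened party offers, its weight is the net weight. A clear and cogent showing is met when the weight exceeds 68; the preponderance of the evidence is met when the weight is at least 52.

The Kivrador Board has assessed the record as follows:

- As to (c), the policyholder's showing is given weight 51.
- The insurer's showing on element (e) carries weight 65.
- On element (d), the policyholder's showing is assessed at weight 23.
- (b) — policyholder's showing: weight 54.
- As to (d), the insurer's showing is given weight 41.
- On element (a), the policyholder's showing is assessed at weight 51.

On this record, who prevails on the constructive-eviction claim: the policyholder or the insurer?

Stage 1 (policyholder, the preponderance of the evidence, weight is at least 52): (a) 51 < 52 — fails; (b) 54 ≥ 52 — meets; (c) 51 < 52 — fails.
  Stage 1 not carried; the policyholder fails its burden.
The analysis ends at Stage 1; the insurer prevails.

insurer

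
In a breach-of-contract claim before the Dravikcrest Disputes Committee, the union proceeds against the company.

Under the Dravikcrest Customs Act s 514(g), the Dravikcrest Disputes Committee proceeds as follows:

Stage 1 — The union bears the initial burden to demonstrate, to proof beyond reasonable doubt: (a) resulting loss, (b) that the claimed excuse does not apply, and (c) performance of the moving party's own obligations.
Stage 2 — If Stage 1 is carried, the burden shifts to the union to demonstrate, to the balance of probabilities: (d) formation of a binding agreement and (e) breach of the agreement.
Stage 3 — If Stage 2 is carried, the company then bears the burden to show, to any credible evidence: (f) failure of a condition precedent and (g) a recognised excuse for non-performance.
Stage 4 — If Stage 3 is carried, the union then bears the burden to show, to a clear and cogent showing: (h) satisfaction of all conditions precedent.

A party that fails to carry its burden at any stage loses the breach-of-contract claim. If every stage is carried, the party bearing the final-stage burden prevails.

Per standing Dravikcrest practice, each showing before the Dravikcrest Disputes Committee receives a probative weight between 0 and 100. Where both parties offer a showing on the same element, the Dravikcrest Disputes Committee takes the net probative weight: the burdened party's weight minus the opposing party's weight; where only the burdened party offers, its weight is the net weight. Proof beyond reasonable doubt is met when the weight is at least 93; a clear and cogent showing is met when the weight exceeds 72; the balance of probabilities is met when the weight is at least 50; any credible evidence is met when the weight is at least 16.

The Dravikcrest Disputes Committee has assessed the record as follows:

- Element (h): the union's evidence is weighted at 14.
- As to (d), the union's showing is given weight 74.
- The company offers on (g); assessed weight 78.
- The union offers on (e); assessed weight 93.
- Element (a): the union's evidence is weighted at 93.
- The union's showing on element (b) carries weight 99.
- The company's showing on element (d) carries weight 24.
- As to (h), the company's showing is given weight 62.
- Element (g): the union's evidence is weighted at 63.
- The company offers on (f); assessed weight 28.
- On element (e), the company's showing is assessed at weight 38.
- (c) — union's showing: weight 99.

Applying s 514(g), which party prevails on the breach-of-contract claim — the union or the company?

Stage 1 (union, proof beyond reasonable doubt, weight is at least 93): (a) 93 ≥ 93 — meets; (b) 99 ≥ 93 — meets; (c) 99 ≥ 93 — meets.
  Stage 1 carried; the burden remains with the union.
Stage 2 (union, the balance of probabilities, weight is at least 50): (d) net 74−24=50 ≥ 50 — meets; (e) net 93−38=55 ≥ 50 — meets.
  All elements met. The burden passes to the company.
Stage 3 (company, any credible evidence, weight is at least 16): (f) 28 ≥ 16 — meets; (g) net 78−63=15 < 16 — fails.
  The company does not carry Stage 3.
The union prevails.

union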